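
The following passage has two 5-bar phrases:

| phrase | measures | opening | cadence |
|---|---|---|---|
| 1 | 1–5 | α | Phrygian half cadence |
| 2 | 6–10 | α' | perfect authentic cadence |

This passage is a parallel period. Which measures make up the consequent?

measures 6–10

The antecedent is the phrase ending with the weaker cadence (Phrygian half cadence, phrase 1) and the consequent the one ending more conclusively (perfect authentic cadence, phrase 2); the consequent is mm. 6–10.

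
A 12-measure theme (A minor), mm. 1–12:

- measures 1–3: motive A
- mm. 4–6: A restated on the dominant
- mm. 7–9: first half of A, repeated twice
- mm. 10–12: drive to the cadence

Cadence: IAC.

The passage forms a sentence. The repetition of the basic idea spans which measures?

The presentation of a sentence is the basic idea (measures 1–3) plus its repetition (measures 4-6); the repetition of the basic idea is therefore bars 4–6.

measures 4–6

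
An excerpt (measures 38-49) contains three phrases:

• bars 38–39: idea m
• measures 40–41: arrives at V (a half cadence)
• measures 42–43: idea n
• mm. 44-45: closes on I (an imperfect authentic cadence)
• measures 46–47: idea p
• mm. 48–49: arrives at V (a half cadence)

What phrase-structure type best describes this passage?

phrase group

The final phrase closes with a half cadence, which is not stronger than the preceding imperfect authentic cadence; the 3 phrases lack an overall antecedent–consequent design and so form a phrase group.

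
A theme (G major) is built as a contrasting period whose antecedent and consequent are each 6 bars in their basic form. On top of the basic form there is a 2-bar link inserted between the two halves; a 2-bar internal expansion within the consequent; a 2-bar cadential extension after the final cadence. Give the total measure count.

Basic contrasting period: 6 + 6 = 12 bars.
12 (basic form) + 2 (link) + 2 (internal expansion) + 2 (cadential extension) = 18.

18 measures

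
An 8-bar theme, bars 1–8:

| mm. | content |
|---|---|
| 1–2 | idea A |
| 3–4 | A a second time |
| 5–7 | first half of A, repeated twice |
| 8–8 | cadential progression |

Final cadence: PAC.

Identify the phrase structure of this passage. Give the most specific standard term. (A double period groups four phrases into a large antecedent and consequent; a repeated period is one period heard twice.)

sentence

Basic idea (mm. 1–2) + its repetition (bars 3-4) form the presentation; fragmentation and cadence (mm. 5-8) form the continuation — the 8-bar whole is a sentence.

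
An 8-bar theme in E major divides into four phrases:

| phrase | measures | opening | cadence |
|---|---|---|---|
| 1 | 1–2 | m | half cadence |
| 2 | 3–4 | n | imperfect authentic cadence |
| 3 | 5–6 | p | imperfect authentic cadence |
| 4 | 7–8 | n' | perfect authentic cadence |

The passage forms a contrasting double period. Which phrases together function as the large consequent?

In a double period the first pair of phrases (ending imperfect authentic cadence) is the large antecedent and the second pair (ending perfect authentic cadence) is the large consequent; the consequent is phrases 3 and 4.

phrases 3 and 4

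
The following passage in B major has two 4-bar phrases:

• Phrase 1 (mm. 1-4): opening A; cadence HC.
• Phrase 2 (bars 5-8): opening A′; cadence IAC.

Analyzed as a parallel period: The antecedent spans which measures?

The antecedent is the phrase ending with the weaker cadence (half cadence, phrase 1) and the consequent the one ending more conclusively (imperfect authentic cadence, phrase 2); the antecedent is mm. 1–4.

measures 1–4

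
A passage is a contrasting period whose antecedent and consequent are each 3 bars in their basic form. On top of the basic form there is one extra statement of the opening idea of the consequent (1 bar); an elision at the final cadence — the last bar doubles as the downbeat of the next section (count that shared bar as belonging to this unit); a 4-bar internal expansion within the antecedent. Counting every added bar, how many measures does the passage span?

Basic contrasting period: 3 + 3 = 6 bars.
6 (basic form) + 1 (extra statement) + 4 (internal expansion) = 11.
The elision shares a bar with the next section but does not change this unit's count.

11 measures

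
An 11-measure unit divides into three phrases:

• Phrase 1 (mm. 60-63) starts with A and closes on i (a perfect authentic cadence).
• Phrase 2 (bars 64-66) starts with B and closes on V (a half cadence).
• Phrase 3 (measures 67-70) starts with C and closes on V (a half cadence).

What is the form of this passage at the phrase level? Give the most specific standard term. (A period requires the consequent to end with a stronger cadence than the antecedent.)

phrase group

The final phrase closes with a half cadence, which is not stronger than the preceding half cadence; the 3 phrases lack an overall antecedent–consequent design and so form a phrase group.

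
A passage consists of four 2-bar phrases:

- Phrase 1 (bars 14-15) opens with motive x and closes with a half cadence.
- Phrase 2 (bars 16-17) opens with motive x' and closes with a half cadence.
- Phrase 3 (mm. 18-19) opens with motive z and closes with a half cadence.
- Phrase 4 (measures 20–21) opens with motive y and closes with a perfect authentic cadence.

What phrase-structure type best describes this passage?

contrasting double period

Four phrases in two halves: the first half (mm. 14–17) ends with a half cadence, the second (mm. 18-21) with a perfect authentic cadence — a large antecedent–consequent pair, i.e. a double period.
Phrase 3 begins with different material from phrase 1, making it contrasting.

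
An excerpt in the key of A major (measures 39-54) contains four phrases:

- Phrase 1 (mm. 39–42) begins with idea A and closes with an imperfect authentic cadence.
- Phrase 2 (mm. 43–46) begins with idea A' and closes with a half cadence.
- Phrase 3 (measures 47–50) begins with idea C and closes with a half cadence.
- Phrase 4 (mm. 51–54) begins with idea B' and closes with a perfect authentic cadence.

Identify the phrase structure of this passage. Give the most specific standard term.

Four phrases in two halves: the first half (bars 39-46) ends with a half cadence, the second (measures 47-54) with a perfect authentic cadence — a large antecedent–consequent pair, i.e. a double period.
Phrase 3 begins with different material from phrase 1, making it contrasting.

contrasting double period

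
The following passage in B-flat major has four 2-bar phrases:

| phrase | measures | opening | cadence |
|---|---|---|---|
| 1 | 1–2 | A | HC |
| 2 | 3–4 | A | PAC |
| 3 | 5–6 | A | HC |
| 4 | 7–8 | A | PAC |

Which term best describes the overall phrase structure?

The cadence pattern HC–PAC–HC–PAC is weak–strong twice, and phrases 3–4 restate phrases 1–2: a period heard twice, not a double period (which would end weakly at phrase 2).

repeated period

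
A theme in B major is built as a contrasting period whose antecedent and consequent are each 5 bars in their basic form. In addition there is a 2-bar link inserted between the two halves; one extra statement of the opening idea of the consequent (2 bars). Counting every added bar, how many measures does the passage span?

Basic contrasting period: 5 + 5 = 10 bars.
10 (basic form) + 2 (link) + 2 (extra statement) = 14.

14 measures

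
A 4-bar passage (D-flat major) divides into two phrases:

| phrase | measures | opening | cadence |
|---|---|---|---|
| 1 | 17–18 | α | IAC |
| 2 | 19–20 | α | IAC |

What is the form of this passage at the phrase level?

repeated phrase

Both phrases have the same opening (α) and the same cadence (imperfect authentic cadence): the second is a restatement, not a consequent, so this is a repeated phrase rather than a period.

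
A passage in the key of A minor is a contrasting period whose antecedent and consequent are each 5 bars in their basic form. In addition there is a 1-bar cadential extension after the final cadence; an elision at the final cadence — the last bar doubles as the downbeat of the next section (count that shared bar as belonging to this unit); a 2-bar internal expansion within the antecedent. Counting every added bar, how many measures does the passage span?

Basic contrasting period: 5 + 5 = 10 bars.
10 (basic form) + 1 (cadential extension) + 2 (internal expansion) = 13.
The elision shares a bar with the next section but does not change this unit's count.

13 measures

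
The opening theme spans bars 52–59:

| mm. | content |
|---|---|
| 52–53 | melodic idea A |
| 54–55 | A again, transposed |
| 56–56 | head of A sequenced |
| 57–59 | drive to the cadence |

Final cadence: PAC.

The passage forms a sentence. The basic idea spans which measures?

measures 52–53

The presentation of a sentence is the basic idea (mm. 52-53) plus its repetition (measures 54-55); the basic idea is therefore mm. 52–53.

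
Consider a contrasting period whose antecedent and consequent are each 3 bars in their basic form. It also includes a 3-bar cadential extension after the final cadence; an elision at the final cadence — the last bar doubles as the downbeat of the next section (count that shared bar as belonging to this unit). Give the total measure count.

Basic contrasting period: 3 + 3 = 6 bars.
6 (basic form) + 3 (cadential extension) = 9.
The elision shares a bar with the next section but does not change this unit's count.

9 measures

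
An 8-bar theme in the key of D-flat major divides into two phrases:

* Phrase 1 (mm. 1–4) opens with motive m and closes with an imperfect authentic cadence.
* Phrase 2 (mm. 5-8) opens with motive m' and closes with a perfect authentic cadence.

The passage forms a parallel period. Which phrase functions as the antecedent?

The phrase ending with the weaker cadence (imperfect authentic cadence) is the antecedent; the one ending more conclusively (perfect authentic cadence) is the consequent. The antecedent is phrase 1.

phrase 1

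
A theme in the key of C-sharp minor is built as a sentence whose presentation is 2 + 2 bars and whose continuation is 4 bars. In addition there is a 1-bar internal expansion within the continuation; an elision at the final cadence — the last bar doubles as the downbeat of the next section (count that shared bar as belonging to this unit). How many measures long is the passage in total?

9 measures

Basic sentence: 2 + 2 + 4 = 8 bars.
8 (basic form) + 1 (internal expansion) = 9.
The elision shares a bar with the next section but does not change this unit's count.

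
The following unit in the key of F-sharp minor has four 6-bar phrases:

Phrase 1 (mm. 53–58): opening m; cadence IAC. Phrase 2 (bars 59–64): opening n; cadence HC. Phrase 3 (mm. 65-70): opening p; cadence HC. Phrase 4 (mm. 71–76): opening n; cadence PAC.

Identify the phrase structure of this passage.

Four phrases in two halves: the first half (mm. 53-64) ends with a half cadence, the second (measures 65–76) with a perfect authentic cadence — a large antecedent–consequent pair, i.e. a double period.
Phrase 3 begins with different material from phrase 1, making it contrasting.

contrasting double period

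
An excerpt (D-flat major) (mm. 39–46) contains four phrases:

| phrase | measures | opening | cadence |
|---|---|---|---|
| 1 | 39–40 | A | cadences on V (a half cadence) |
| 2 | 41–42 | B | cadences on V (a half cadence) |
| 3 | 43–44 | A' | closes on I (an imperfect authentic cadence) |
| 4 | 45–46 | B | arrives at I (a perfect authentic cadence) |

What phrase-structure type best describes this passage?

parallel double period

Four phrases in two halves: the first half (mm. 39–42) ends with a half cadence, the second (measures 43–46) with a perfect authentic cadence — a large antecedent–consequent pair, i.e. a double period.
Phrase 3 begins with the same material as phrase 1, making it parallel.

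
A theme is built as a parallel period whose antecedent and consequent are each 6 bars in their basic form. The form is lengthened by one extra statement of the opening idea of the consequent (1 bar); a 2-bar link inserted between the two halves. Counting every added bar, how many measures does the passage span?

Basic parallel period: 6 + 6 = 12 bars.
12 (basic form) + 1 (extra statement) + 2 (link) = 15.

15 measures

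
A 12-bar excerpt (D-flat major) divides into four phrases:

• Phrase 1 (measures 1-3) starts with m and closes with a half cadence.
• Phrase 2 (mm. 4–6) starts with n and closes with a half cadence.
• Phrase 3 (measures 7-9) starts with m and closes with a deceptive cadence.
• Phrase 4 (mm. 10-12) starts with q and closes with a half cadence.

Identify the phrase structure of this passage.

phrase group

Phrase 4 ends with a half cadence, no stronger than phrase 2's half cadence, so the four phrases do not form a double period; nor do phrases 3–4 duplicate 1–2, so it is not a repeated period. With no phrase reaching a conclusive cadence, the passage is a phrase group.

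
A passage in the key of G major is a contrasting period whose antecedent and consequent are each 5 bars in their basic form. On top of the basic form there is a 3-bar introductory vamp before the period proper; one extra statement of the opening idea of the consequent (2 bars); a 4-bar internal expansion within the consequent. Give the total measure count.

19 measures

Basic contrasting period: 5 + 5 = 10 bars.
10 (basic form) + 3 (introduction) + 2 (extra statement) + 4 (internal expansion) = 19.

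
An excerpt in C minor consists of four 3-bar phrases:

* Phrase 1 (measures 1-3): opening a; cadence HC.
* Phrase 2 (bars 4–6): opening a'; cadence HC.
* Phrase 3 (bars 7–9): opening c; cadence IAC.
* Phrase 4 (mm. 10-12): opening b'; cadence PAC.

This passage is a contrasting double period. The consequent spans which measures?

In a double period the four phrases pair into a large antecedent (phrases 1–2, ending half cadence) and a large consequent (phrases 3–4, ending perfect authentic cadence). The consequent spans mm. 7–12.

measures 7–12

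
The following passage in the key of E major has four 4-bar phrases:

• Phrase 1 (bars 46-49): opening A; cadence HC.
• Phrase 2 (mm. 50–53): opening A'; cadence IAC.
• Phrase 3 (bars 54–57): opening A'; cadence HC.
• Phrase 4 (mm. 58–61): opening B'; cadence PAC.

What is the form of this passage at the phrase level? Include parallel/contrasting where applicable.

parallel double period

Four phrases in two halves: the first half (measures 46-53) ends with an imperfect authentic cadence, the second (measures 54–61) with a perfect authentic cadence — a large antecedent–consequent pair, i.e. a double period.
Phrase 3 begins with the same material as phrase 1, making it parallel.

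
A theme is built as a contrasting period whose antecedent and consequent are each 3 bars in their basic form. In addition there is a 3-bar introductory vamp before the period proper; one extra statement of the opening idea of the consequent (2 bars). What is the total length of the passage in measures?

Basic contrasting period: 3 + 3 = 6 bars.
6 (basic form) + 3 (introduction) + 2 (extra statement) = 11.

11 measures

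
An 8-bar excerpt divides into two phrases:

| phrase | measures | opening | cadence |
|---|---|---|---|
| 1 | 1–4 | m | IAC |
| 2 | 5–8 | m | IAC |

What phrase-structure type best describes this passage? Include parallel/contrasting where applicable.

repeated phrase

Both phrases have the same opening (m) and the same cadence (imperfect authentic cadence): the second is a restatement, not a consequent, so this is a repeated phrase rather than a period.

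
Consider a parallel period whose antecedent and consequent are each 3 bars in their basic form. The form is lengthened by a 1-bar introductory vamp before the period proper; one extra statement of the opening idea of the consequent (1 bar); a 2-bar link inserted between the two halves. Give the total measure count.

10 measures

Basic parallel period: 3 + 3 = 6 bars.
6 (basic form) + 1 (introduction) + 1 (extra statement) + 2 (link) = 10.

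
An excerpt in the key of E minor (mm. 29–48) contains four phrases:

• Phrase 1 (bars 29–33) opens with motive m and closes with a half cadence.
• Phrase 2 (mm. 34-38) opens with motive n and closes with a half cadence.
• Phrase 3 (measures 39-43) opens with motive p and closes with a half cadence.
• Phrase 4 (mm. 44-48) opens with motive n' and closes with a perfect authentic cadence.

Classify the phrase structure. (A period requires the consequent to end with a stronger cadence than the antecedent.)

Four phrases in two halves: the first half (measures 29-38) ends with a half cadence, the second (mm. 39–48) with a perfect authentic cadence — a large antecedent–consequent pair, i.e. a double period.
Phrase 3 begins with different material from phrase 1, making it contrasting.

contrasting double period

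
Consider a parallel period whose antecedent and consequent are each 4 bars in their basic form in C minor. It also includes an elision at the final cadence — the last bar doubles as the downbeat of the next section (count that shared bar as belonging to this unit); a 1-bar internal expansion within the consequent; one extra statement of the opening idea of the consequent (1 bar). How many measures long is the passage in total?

10 measures

Basic parallel period: 4 + 4 = 8 bars.
8 (basic form) + 1 (internal expansion) + 1 (extra statement) = 10.
The elision shares a bar with the next section but does not change this unit's count.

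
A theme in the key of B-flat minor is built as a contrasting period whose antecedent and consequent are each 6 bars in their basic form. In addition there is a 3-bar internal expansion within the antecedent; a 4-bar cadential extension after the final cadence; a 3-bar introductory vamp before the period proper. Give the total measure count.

22 measures

Basic contrasting period: 6 + 6 = 12 bars.
12 (basic form) + 3 (internal expansion) + 4 (cadential extension) + 3 (introduction) = 22.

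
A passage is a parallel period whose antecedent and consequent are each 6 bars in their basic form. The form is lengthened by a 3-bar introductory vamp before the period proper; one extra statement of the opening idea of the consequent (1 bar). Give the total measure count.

Basic parallel period: 6 + 6 = 12 bars.
12 (basic form) + 3 (introduction) + 1 (extra statement) = 16.

16 measures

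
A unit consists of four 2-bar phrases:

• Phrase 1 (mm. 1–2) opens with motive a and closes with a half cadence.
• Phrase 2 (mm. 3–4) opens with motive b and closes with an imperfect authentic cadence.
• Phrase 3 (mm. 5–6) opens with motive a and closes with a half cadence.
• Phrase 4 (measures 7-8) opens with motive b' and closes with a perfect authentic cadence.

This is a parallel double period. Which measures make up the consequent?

In a double period the first pair of phrases (ending imperfect authentic cadence) is the large antecedent and the second pair (ending perfect authentic cadence) is the large consequent; the consequent is measures 5–8.

measures 5–8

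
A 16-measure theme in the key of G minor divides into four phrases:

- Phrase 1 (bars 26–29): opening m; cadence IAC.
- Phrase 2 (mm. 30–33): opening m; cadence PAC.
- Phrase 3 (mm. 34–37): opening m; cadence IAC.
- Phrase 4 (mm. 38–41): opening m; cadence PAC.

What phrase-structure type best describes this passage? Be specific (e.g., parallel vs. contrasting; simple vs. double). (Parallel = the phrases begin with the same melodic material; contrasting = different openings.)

repeated period

The cadence pattern IAC–PAC–IAC–PAC is weak–strong twice, and phrases 3–4 restate phrases 1–2: a period heard twice, not a double period (which would end weakly at phrase 2).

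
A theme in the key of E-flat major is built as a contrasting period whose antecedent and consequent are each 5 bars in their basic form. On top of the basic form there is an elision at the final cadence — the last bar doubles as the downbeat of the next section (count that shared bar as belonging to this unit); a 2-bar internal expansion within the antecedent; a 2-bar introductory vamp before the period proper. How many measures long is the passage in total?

Basic contrasting period: 5 + 5 = 10 bars.
10 (basic form) + 2 (internal expansion) + 2 (introduction) = 14.
The elision shares a bar with the next section but does not change this unit's count.

14 measures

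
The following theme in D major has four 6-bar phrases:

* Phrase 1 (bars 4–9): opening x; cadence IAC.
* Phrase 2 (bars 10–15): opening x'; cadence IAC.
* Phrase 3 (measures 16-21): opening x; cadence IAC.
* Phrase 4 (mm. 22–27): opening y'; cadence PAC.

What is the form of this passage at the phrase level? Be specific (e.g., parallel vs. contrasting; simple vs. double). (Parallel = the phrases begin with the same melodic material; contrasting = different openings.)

Four phrases in two halves: the first half (mm. 4-15) ends with an imperfect authentic cadence, the second (mm. 16–27) with a perfect authentic cadence — a large antecedent–consequent pair, i.e. a double period.
Phrase 3 begins with the same material as phrase 1, making it parallel.

parallel double period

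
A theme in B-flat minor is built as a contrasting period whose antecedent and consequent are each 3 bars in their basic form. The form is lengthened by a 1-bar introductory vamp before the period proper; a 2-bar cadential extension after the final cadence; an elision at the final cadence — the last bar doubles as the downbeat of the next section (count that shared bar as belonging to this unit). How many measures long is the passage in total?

9 measures

Basic contrasting period: 3 + 3 = 6 bars.
6 (basic form) + 1 (introduction) + 2 (cadential extension) = 9.
The elision shares a bar with the next section but does not change this unit's count.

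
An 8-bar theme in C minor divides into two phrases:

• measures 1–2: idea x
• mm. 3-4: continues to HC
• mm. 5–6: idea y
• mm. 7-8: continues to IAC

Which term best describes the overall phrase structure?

Phrase 1 ends with a half cadence (weaker) and phrase 2 with an imperfect authentic cadence (stronger): antecedent + consequent = a period.
The two phrases open with different material (x / y), so the period is contrasting.

contrasting period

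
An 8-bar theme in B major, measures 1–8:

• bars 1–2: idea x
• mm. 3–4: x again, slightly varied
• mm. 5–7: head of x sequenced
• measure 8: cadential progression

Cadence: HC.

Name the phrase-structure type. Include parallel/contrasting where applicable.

Basic idea (mm. 1–2) + its repetition (mm. 3-4) form the presentation; fragmentation and cadence (bars 5-8) form the continuation — the 8-bar whole is a sentence.

sentence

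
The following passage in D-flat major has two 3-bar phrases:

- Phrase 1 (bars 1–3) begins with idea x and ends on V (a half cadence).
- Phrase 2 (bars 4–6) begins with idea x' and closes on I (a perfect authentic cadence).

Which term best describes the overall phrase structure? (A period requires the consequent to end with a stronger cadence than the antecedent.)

parallel period

Phrase 1 ends with a half cadence (weaker) and phrase 2 with a perfect authentic cadence (stronger): antecedent + consequent = a period.
The two phrases open with the same material (x / x'), so the period is parallel.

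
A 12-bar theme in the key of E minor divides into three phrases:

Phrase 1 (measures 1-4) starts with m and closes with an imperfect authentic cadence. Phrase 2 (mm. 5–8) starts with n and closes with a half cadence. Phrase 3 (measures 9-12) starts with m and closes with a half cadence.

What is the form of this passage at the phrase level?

The final phrase closes with a half cadence, which is not stronger than the preceding half cadence; the 3 phrases lack an overall antecedent–consequent design and so form a phrase group.

phrase group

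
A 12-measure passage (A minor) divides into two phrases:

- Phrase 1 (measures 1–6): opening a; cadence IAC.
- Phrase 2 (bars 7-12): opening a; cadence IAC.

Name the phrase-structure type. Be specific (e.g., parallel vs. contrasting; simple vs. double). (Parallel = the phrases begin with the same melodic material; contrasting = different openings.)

Both phrases have the same opening (a) and the same cadence (imperfect authentic cadence): the second is a restatement, not a consequent, so this is a repeated phrase rather than a period.

repeated phrase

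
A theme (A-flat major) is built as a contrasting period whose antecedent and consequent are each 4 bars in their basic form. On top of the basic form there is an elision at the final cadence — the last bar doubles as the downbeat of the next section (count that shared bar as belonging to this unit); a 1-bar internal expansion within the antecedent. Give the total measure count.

Basic contrasting period: 4 + 4 = 8 bars.
8 (basic form) + 1 (internal expansion) = 9.
The elision shares a bar with the next section but does not change this unit's count.

9 measures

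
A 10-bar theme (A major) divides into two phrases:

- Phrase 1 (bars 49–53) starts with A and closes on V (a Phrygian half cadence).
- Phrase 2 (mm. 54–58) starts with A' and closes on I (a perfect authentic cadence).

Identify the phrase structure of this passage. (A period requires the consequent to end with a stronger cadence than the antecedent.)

parallel period

Phrase 1 ends with a Phrygian half cadence (weaker) and phrase 2 with a perfect authentic cadence (stronger): antecedent + consequent = a period.
The two phrases open with the same material (A / A'), so the period is parallel.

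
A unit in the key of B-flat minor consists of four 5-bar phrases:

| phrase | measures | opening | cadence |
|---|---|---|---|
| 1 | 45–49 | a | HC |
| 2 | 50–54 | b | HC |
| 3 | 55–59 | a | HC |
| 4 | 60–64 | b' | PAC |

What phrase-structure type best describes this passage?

parallel double period

Four phrases in two halves: the first half (mm. 45–54) ends with a half cadence, the second (bars 55–64) with a perfect authentic cadence — a large antecedent–consequent pair, i.e. a double period.
Phrase 3 begins with the same material as phrase 1, making it parallel.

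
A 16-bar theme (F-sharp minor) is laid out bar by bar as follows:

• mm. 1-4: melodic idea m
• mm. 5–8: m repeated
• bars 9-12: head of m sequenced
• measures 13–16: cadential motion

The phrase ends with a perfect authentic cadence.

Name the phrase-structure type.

Basic idea (mm. 1–4) + its repetition (bars 5-8) form the presentation; fragmentation and cadence (mm. 9–16) form the continuation — the 16-bar whole is a sentence.

sentence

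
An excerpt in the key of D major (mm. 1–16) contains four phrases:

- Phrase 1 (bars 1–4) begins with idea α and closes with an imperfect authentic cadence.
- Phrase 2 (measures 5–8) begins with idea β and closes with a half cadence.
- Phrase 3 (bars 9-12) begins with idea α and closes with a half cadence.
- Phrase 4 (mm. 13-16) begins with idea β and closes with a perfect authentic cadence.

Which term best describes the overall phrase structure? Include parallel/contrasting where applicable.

parallel double period

Four phrases in two halves: the first half (measures 1–8) ends with a half cadence, the second (bars 9–16) with a perfect authentic cadence — a large antecedent–consequent pair, i.e. a double period.
Phrase 3 begins with the same material as phrase 1, making it parallel.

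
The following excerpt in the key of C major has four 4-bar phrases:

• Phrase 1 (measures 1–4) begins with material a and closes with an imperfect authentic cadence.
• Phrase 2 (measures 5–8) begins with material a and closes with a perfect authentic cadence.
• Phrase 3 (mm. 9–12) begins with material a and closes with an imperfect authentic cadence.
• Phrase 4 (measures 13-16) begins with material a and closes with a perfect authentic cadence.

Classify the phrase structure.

repeated period

The cadence pattern IAC–PAC–IAC–PAC is weak–strong twice, and phrases 3–4 restate phrases 1–2: a period heard twice, not a double period (which would end weakly at phrase 2).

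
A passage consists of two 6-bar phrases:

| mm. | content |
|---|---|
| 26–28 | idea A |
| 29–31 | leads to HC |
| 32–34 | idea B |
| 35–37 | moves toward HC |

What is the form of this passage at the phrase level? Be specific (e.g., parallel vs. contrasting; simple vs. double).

phrase group

The second phrase closes with a half cadence, which is not stronger than the first phrase's half cadence; without a weak→strong cadential pair there is no antecedent–consequent relationship, so this is a phrase group rather than a period.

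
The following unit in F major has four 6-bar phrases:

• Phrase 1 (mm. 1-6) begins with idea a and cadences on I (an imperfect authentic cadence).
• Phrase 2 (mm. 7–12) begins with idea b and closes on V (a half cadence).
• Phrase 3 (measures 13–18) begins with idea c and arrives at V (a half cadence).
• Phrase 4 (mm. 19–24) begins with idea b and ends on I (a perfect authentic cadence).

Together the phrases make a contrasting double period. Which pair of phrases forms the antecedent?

In a double period the first pair of phrases (ending half cadence) is the large antecedent and the second pair (ending perfect authentic cadence) is the large consequent; the antecedent is phrases 1 and 2.

phrases 1 and 2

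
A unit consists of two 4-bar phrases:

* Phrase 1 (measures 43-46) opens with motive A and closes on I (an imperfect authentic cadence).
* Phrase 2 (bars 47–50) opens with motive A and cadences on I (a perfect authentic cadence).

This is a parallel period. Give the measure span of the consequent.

The phrase ending with the weaker cadence (imperfect authentic cadence) is the antecedent; the one ending more conclusively (perfect authentic cadence) is the consequent. The consequent is measures 47–50.

measures 47–50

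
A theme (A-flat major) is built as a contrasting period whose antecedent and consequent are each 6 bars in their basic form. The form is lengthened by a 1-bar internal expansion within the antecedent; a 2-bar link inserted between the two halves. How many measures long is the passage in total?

15 measures

Basic contrasting period: 6 + 6 = 12 bars.
12 (basic form) + 1 (internal expansion) + 2 (link) = 15.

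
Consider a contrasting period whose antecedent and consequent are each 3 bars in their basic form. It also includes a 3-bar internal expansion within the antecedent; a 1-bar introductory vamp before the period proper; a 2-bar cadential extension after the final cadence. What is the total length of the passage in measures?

Basic contrasting period: 3 + 3 = 6 bars.
6 (basic form) + 3 (internal expansion) + 1 (introduction) + 2 (cadential extension) = 12.

12 measures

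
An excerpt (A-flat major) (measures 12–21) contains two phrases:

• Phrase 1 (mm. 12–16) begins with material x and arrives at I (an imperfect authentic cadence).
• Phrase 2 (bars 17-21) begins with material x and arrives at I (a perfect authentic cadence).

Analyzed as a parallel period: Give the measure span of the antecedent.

The antecedent is the phrase ending with the weaker cadence (imperfect authentic cadence, phrase 1) and the consequent the one ending more conclusively (perfect authentic cadence, phrase 2); the antecedent is measures 12–16.

measures 12–16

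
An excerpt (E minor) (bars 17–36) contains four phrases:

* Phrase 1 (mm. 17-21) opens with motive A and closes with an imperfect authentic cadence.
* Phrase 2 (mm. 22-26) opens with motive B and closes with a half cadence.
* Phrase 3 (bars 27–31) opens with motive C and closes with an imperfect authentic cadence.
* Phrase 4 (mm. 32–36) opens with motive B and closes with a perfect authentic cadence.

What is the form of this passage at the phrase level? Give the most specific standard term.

contrasting double period

Four phrases in two halves: the first half (mm. 17–26) ends with a half cadence, the second (mm. 27–36) with a perfect authentic cadence — a large antecedent–consequent pair, i.e. a double period.
Phrase 3 begins with different material from phrase 1, making it contrasting.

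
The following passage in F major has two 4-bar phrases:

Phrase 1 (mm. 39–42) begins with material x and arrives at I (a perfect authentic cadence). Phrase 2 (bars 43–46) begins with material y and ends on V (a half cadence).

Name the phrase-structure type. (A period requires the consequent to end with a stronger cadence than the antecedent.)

phrase group

The second phrase closes with a half cadence, which is not stronger than the first phrase's perfect authentic cadence; without a weak→strong cadential pair there is no antecedent–consequent relationship, so this is a phrase group rather than a period.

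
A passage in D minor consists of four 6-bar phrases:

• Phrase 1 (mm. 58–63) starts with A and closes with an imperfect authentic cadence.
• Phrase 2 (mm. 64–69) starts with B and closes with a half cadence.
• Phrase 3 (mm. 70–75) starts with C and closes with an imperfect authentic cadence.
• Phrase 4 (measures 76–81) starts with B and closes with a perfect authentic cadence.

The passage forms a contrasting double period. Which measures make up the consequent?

In a double period the first pair of phrases (ending half cadence) is the large antecedent and the second pair (ending perfect authentic cadence) is the large consequent; the consequent is measures 70–81.

measures 70–81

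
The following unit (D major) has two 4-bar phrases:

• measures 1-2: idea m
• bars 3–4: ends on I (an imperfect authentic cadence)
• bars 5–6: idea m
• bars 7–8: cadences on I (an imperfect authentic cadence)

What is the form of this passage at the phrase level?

repeated phrase

Both phrases have the same opening (m) and the same cadence (imperfect authentic cadence): the second is a restatement, not a consequent, so this is a repeated phrase rather than a period.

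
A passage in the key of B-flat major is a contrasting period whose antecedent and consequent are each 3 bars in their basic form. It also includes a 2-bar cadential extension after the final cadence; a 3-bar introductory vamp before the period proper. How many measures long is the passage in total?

11 measures

Basic contrasting period: 3 + 3 = 6 bars.
6 (basic form) + 2 (cadential extension) + 3 (introduction) = 11.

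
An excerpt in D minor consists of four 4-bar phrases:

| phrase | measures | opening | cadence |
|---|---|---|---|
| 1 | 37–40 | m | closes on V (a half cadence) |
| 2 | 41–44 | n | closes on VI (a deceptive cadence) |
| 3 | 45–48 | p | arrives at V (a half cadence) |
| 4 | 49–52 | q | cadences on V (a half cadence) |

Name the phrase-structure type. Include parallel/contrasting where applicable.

phrase group

Phrase 4 ends with a half cadence, no stronger than phrase 2's deceptive cadence, so the four phrases do not form a double period; nor do phrases 3–4 duplicate 1–2, so it is not a repeated period. With no phrase reaching a conclusive cadence, the passage is a phrase group.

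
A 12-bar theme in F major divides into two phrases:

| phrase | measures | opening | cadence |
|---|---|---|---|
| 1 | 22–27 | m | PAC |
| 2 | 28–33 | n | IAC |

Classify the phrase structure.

phrase group

The second phrase closes with an imperfect authentic cadence, which is not stronger than the first phrase's perfect authentic cadence; without a weak→strong cadential pair there is no antecedent–consequent relationship, so this is a phrase group rather than a period.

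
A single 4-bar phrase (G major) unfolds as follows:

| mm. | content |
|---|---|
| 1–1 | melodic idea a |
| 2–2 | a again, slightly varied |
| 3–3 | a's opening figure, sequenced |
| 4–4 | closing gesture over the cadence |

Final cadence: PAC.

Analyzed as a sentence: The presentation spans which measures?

The presentation of a sentence is the basic idea (bar 1) plus its repetition (bar 2); the presentation is therefore mm. 1–2.

measures 1–2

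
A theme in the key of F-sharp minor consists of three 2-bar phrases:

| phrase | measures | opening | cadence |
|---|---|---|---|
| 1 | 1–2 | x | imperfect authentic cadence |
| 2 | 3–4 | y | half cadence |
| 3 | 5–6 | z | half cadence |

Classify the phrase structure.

phrase group

The final phrase closes with a half cadence, which is not stronger than the preceding half cadence; the 3 phrases lack an overall antecedent–consequent design and so form a phrase group.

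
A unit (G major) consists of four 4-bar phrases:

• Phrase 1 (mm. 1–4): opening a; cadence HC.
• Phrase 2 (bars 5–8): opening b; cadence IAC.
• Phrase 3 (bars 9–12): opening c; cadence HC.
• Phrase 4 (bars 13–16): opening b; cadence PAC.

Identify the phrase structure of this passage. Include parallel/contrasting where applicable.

contrasting double period

Four phrases in two halves: the first half (measures 1–8) ends with an imperfect authentic cadence, the second (mm. 9–16) with a perfect authentic cadence — a large antecedent–consequent pair, i.e. a double period.
Phrase 3 begins with different material from phrase 1, making it contrasting.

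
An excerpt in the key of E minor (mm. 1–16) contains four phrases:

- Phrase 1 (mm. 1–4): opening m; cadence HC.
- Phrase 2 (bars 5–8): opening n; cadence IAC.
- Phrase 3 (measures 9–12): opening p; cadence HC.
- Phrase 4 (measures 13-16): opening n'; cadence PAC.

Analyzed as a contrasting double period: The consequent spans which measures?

measures 9–16

In a double period the four phrases pair into a large antecedent (phrases 1–2, ending imperfect authentic cadence) and a large consequent (phrases 3–4, ending perfect authentic cadence). The consequent spans mm. 9–16.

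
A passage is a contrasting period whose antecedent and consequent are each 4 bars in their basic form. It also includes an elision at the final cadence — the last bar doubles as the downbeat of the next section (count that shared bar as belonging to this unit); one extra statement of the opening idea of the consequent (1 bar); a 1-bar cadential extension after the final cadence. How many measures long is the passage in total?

10 measures

Basic contrasting period: 4 + 4 = 8 bars.
8 (basic form) + 1 (extra statement) + 1 (cadential extension) = 10.
The elision shares a bar with the next section but does not change this unit's count.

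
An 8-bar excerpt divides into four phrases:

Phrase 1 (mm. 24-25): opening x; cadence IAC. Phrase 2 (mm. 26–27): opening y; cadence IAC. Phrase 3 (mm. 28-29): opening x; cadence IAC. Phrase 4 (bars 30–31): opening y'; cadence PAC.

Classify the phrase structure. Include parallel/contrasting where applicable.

parallel double period

Four phrases in two halves: the first half (bars 24–27) ends with an imperfect authentic cadence, the second (measures 28–31) with a perfect authentic cadence — a large antecedent–consequent pair, i.e. a double period.
Phrase 3 begins with the same material as phrase 1, making it parallel.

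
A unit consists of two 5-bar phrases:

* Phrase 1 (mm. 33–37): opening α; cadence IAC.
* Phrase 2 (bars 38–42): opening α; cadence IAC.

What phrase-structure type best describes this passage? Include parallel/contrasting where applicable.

repeated phrase

Both phrases have the same opening (α) and the same cadence (imperfect authentic cadence): the second is a restatement, not a consequent, so this is a repeated phrase rather than a period.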